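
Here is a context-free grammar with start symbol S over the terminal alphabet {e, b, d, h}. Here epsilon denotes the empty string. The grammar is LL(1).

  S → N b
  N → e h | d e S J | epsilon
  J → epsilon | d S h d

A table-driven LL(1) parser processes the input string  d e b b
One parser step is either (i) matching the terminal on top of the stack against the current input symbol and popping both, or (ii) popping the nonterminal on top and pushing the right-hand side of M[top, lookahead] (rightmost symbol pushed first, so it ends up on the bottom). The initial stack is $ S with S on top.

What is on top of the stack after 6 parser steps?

b

step 1: stack=$ S  input=d e b b $  — expand S → N b
step 2: stack=$ b N  input=d e b b $  — expand N → d e S J
step 3: stack=$ b J S e d  input=d e b b $  — match d
step 4: stack=$ b J S e  input=e b b $  — match e
step 5: stack=$ b J S  input=b b $  — expand S → N b
step 6: stack=$ b J b N  input=b b $  — expand N → epsilon
Stack after step 6: $ b J b (top = b).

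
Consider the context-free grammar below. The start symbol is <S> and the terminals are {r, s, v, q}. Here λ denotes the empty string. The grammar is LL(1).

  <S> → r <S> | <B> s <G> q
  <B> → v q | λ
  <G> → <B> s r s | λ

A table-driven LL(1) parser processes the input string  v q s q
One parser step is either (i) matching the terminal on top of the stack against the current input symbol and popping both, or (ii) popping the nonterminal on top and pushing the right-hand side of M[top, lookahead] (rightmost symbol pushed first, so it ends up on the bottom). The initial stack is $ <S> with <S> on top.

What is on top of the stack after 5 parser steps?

     Stack          Input      Action
  1  $ <S>          v q s q $  expand <S> → <B> s <G> q
  2  $ q <G> s <B>  v q s q $  expand <B> → v q
  3  $ q <G> s q v  v q s q $  match v
  4  $ q <G> s q    q s q $    match q
  5  $ q <G> s      s q $      match s
Stack after step 5: $ q <G> (top = <G>).

<G>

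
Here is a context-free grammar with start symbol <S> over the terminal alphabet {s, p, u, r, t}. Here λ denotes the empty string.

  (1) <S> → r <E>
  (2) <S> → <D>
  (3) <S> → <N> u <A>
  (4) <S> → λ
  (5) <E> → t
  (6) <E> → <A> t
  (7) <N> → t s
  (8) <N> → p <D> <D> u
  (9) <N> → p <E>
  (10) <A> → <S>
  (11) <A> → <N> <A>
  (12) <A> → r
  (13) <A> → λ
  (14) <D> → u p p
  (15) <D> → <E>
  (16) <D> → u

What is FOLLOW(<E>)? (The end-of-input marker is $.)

FIRST(<N>): from <N>→t s we get {t}; from <N>→p <D> <D> u we get {p}; from <N>→p <E> we get {p}. So FIRST(<N>) = {p, t}.
FIRST(<S>): from <S>→r <E> we get {r}; from <S>→<D> we get {p, r, t, u}; from <S>→<N> u <A> we get {p, t}; from <S>→λ we get {λ}. So FIRST(<S>) = {λ, p, r, t, u}.
FIRST(<A>): from <A>→<S> we get {λ, p, r, t, u}; from <A>→<N> <A> we get {p, t}; from <A>→r we get {r}; from <A>→λ we get {λ}. So FIRST(<A>) = {λ, p, r, t, u}.
FIRST(<E>): from <E>→t we get {t}; from <E>→<A> t we get {p, r, t, u}. So FIRST(<E>) = {p, r, t, u}.
FIRST(<D>): from <D>→u p p we get {u}; from <D>→<E> we get {p, r, t, u}; from <D>→u we get {u}. So FIRST(<D>) = {p, r, t, u}.
FOLLOW(<S>) includes $ since <S> is the start symbol.
FOLLOW(<S>): in <A>→<S>, the suffix after <S> is empty, so FOLLOW(<S>) ⊇ FOLLOW(<A>) = {$, t}. Thus FOLLOW(<S>) = {$, t}.
FOLLOW(<A>): in <S>→<N> u <A>, the suffix after <A> is empty, so FOLLOW(<A>) ⊇ FOLLOW(<S>) = {$, t}; in <E>→<A> t, <A> is followed by t with FIRST {t}; in <A>→<N> <A>, the suffix after <A> is empty (adds nothing new). Thus FOLLOW(<A>) = {$, t}.
FOLLOW(<N>): in <S>→<N> u <A>, <N> is followed by u <A> with FIRST {u}; in <A>→<N> <A>, <N> is followed by <A> with FIRST {λ, p, r, t, u}; in <A>→<N> <A>, the suffix after <N> is nullable, so FOLLOW(<N>) ⊇ FOLLOW(<A>) = {$, t}. Thus FOLLOW(<N>) = {$, p, r, t, u}.
FOLLOW(<D>): in <S>→<D>, the suffix after <D> is empty, so FOLLOW(<D>) ⊇ FOLLOW(<S>) = {$, t}; in <N>→p <D> <D> u (occurrence 1), <D> is followed by <D> u with FIRST {p, r, t, u}; in <N>→p <D> <D> u (occurrence 2), <D> is followed by u with FIRST {u}. Thus FOLLOW(<D>) = {$, p, r, t, u}.
FOLLOW(<E>): in <S>→r <E>, the suffix after <E> is empty, so FOLLOW(<E>) ⊇ FOLLOW(<S>) = {$, t}; in <N>→p <E>, the suffix after <E> is empty, so FOLLOW(<E>) ⊇ FOLLOW(<N>) = {$, p, r, t, u}; in <D>→<E>, the suffix after <E> is empty, so FOLLOW(<E>) ⊇ FOLLOW(<D>) = {$, p, r, t, u}. Thus FOLLOW(<E>) = {$, p, r, t, u}.

{$, p, r, t, u}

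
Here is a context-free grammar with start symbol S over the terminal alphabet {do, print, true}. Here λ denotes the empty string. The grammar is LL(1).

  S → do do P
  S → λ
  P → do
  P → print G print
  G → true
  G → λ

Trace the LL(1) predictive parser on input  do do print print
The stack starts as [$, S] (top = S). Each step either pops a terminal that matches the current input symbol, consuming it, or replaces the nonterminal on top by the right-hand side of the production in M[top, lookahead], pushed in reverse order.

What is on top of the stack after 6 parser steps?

print

step 1: stack=$ S  input=do do print print $  — expand S → do do P
step 2: stack=$ P do do  input=do do print print $  — match do
step 3: stack=$ P do  input=do print print $  — match do
step 4: stack=$ P  input=print print $  — expand P → print G print
step 5: stack=$ print G print  input=print print $  — match print
step 6: stack=$ print G  input=print $  — expand G → λ
Stack after step 6: $ print (top = print).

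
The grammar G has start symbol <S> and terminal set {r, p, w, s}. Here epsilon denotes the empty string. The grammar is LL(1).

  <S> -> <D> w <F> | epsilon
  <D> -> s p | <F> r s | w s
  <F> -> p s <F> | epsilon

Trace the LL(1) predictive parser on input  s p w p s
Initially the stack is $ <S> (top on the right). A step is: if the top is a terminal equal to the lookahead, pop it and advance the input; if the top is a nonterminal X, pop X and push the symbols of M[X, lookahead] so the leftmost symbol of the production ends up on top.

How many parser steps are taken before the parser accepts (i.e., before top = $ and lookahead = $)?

9

     Stack        Input        Action
  1  $ <S>        s p w p s $  expand <S> -> <D> w <F>
  2  $ <F> w <D>  s p w p s $  expand <D> -> s p
  3  $ <F> w p s  s p w p s $  match s
  4  $ <F> w p    p w p s $    match p
  5  $ <F> w      w p s $      match w
  6  $ <F>        p s $        expand <F> -> p s <F>
  7  $ <F> s p    p s $        match p
  8  $ <F> s      s $          match s
  9  $ <F>        $            expand <F> -> epsilon
Accept reached after 9 steps.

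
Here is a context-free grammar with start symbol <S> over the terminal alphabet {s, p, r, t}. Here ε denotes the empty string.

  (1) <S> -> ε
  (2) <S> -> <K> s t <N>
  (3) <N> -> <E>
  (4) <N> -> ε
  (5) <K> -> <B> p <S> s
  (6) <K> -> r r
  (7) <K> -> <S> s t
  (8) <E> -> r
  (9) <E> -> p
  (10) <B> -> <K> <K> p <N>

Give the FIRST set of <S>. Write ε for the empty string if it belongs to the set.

FIRST(<E>): from <E>->r we get {r}; from <E>->p we get {p}. So FIRST(<E>) = {p, r}.
FIRST(<N>): from <N>-><E> we get {p, r}; from <N>->ε we get {ε}. So FIRST(<N>) = {ε, p, r}.
FIRST(<S>): from <S>->ε we get {ε}; from <S>-><K> s t <N> we get {r, s}. So FIRST(<S>) = {ε, r, s}.
FIRST(<K>): from <K>-><B> p <S> s we get {r, s}; from <K>->r r we get {r}; from <K>-><S> s t we get {r, s}. So FIRST(<K>) = {r, s}.
FIRST(<B>): from <B>-><K> <K> p <N> we get {r, s}. So FIRST(<B>) = {r, s}.

{ε, r, s}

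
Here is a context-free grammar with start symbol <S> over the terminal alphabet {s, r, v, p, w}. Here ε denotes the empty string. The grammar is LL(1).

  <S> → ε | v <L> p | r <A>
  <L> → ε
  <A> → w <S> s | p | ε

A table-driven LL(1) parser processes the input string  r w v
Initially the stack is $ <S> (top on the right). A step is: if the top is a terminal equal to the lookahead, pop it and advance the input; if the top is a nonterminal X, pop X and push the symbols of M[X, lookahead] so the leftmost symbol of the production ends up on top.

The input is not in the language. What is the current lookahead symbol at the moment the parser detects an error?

step 1: stack=$ <S>  input=r w v $  — expand <S> → r <A>
step 2: stack=$ <A> r  input=r w v $  — match r
step 3: stack=$ <A>  input=w v $  — expand <A> → w <S> s
step 4: stack=$ s <S> w  input=w v $  — match w
step 5: stack=$ s <S>  input=v $  — expand <S> → v <L> p
step 6: stack=$ s p <L> v  input=v $  — match v
step 7: stack=$ s p <L>  input=$  — error: M[<L>, $] is empty

$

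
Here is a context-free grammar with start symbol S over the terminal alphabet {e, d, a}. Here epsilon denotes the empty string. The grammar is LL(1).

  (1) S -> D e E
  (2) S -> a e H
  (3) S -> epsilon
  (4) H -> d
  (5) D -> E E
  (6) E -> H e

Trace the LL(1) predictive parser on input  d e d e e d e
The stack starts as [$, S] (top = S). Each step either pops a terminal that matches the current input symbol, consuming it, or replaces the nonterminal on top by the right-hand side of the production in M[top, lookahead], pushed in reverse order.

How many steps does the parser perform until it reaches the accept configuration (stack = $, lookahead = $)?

15

step 1: stack=$ S  input=d e d e e d e $  — expand S -> D e E
step 2: stack=$ E e D  input=d e d e e d e $  — expand D -> E E
step 3: stack=$ E e E E  input=d e d e e d e $  — expand E -> H e
step 4: stack=$ E e E e H  input=d e d e e d e $  — expand H -> d
step 5: stack=$ E e E e d  input=d e d e e d e $  — match d
step 6: stack=$ E e E e  input=e d e e d e $  — match e
step 7: stack=$ E e E  input=d e e d e $  — expand E -> H e
step 8: stack=$ E e e H  input=d e e d e $  — expand H -> d
step 9: stack=$ E e e d  input=d e e d e $  — match d
step 10: stack=$ E e e  input=e e d e $  — match e
step 11: stack=$ E e  input=e d e $  — match e
step 12: stack=$ E  input=d e $  — expand E -> H e
step 13: stack=$ e H  input=d e $  — expand H -> d
step 14: stack=$ e d  input=d e $  — match d
step 15: stack=$ e  input=e $  — match e
Accept reached after 15 steps.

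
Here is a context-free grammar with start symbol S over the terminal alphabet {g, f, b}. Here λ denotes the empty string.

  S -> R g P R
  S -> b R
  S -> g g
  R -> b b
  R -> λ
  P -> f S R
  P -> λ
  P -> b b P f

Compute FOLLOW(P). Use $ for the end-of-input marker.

FIRST(R): from R->b b we get {b}; from R->λ we get {λ}. So FIRST(R) = {λ, b}.
FIRST(P): from P->f S R we get {f}; from P->λ we get {λ}; from P->b b P f we get {b}. So FIRST(P) = {λ, b, f}.
FIRST(S): from S->R g P R we get {b, g}; from S->b R we get {b}; from S->g g we get {g}. So FIRST(S) = {b, g}.
FOLLOW(S) includes $ since S is the start symbol.
FOLLOW(S): in P->f S R, S is followed by R with FIRST {λ, b}; in P->f S R, the suffix after S is nullable, so FOLLOW(S) ⊇ FOLLOW(P) = {$, b, f}. Thus FOLLOW(S) = {$, b, f}.
FOLLOW(P): in S->R g P R, P is followed by R with FIRST {λ, b}; in S->R g P R, the suffix after P is nullable, so FOLLOW(P) ⊇ FOLLOW(S) = {$, b, f}; in P->b b P f, P is followed by f with FIRST {f}. Thus FOLLOW(P) = {$, b, f}.
FOLLOW(R): in S->R g P R (occurrence 1), R is followed by g P R with FIRST {g}; in S->R g P R (occurrence 2), the suffix after R is empty, so FOLLOW(R) ⊇ FOLLOW(S) = {$, b, f}; in S->b R, the suffix after R is empty, so FOLLOW(R) ⊇ FOLLOW(S) = {$, b, f}; in P->f S R, the suffix after R is empty, so FOLLOW(R) ⊇ FOLLOW(P) = {$, b, f}. Thus FOLLOW(R) = {$, b, f, g}.

{$, b, f}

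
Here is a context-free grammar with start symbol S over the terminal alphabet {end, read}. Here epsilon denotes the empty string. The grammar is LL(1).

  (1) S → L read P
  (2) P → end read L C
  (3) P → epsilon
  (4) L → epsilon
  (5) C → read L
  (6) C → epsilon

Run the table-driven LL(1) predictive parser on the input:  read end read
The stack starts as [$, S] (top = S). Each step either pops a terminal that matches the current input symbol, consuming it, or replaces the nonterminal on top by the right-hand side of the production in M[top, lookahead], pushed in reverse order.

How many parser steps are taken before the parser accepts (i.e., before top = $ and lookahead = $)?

8

     Stack           Input            Action
  1  $ S             read end read $  expand S → L read P
  2  $ P read L      read end read $  expand L → epsilon
  3  $ P read        read end read $  match read
  4  $ P             end read $       expand P → end read L C
  5  $ C L read end  end read $       match end
  6  $ C L read      read $           match read
  7  $ C L           $                expand L → epsilon
  8  $ C             $                expand C → epsilon
Accept reached after 8 steps.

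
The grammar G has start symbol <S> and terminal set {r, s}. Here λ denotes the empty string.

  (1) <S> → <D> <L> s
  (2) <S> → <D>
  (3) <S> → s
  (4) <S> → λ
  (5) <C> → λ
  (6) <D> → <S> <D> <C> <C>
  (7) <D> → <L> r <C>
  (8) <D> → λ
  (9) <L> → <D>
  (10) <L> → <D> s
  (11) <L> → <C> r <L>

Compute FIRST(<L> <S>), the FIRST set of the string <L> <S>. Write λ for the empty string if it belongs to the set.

FIRST(<C>) = {λ}
FIRST(<S>) = {λ, r, s}  (via <D> <L> s, <D>)
FIRST(<D>) = {λ, r, s}  (via <S> <D> <C> <C>, <L> r <C>)
FIRST(<L>) = {λ, r, s}  (via <D>, <D> s, <C> r <L>)
FIRST(<L> <S>): take FIRST of each symbol in turn, carrying on past any symbol whose FIRST contains λ; result {λ, r, s}.

{λ, r, s}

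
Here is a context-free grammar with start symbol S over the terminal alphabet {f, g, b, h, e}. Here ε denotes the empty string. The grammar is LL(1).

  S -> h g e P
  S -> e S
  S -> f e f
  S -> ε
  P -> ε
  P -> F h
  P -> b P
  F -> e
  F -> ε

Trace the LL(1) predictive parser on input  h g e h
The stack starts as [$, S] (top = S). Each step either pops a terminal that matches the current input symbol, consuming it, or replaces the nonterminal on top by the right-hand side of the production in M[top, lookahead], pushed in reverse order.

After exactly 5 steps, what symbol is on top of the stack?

     Stack      Input      Action
  1  $ S        h g e h $  expand S -> h g e P
  2  $ P e g h  h g e h $  match h
  3  $ P e g    g e h $    match g
  4  $ P e      e h $      match e
  5  $ P        h $        expand P -> F h
Stack after step 5: $ h F (top = F).

F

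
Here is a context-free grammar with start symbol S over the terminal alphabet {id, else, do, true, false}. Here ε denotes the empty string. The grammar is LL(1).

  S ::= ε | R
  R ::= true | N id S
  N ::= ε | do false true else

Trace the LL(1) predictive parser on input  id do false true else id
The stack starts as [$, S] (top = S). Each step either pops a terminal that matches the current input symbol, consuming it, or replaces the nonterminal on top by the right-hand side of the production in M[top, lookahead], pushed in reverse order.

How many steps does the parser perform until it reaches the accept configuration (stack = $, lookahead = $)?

      Stack                      Input                       Action
   1  $ S                        id do false true else id $  expand S ::= R
   2  $ R                        id do false true else id $  expand R ::= N id S
   3  $ S id N                   id do false true else id $  expand N ::= ε
   4  $ S id                     id do false true else id $  match id
   5  $ S                        do false true else id $     expand S ::= R
   6  $ R                        do false true else id $     expand R ::= N id S
   7  $ S id N                   do false true else id $     expand N ::= do false true else
   8  $ S id else true false do  do false true else id $     match do
   9  $ S id else true false     false true else id $        match false
  10  $ S id else true           true else id $              match true
  11  $ S id else                else id $                   match else
  12  $ S id                     id $                        match id
  13  $ S                        $                           expand S ::= ε
Accept reached after 13 steps.

13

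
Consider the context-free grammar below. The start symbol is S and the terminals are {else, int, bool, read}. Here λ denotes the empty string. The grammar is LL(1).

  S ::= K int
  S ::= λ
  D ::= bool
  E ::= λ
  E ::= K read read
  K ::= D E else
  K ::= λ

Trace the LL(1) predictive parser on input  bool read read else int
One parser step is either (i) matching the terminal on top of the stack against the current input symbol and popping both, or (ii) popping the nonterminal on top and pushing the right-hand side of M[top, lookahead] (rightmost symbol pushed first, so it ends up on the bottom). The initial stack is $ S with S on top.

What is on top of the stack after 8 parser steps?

else

step 1: stack=$ S  input=bool read read else int $  — expand S ::= K int
step 2: stack=$ int K  input=bool read read else int $  — expand K ::= D E else
step 3: stack=$ int else E D  input=bool read read else int $  — expand D ::= bool
step 4: stack=$ int else E bool  input=bool read read else int $  — match bool
step 5: stack=$ int else E  input=read read else int $  — expand E ::= K read read
step 6: stack=$ int else read read K  input=read read else int $  — expand K ::= λ
step 7: stack=$ int else read read  input=read read else int $  — match read
step 8: stack=$ int else read  input=read else int $  — match read
Stack after step 8: $ int else (top = else).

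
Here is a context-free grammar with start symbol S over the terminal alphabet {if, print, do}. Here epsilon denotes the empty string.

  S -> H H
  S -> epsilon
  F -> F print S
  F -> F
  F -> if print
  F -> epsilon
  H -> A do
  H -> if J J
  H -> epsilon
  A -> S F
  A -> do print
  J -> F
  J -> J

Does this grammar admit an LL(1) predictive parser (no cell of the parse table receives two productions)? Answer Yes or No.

No

FIRST(S) = {epsilon, do, if, print}
FIRST(F) = {epsilon, if, print}
FIRST(H) = {epsilon, do, if, print}
FIRST(A) = {epsilon, do, if, print}
FIRST(J) = {epsilon, if, print}
FOLLOW(S) = {$, do, if, print}
FOLLOW(F) = {$, do, if, print}
FOLLOW(H) = {$, do, if, print}
FOLLOW(A) = {do}
FOLLOW(J) = {$, do, if, print}
Cell M[A, do] receives both A -> S F and A -> do print — the grammar is not LL(1).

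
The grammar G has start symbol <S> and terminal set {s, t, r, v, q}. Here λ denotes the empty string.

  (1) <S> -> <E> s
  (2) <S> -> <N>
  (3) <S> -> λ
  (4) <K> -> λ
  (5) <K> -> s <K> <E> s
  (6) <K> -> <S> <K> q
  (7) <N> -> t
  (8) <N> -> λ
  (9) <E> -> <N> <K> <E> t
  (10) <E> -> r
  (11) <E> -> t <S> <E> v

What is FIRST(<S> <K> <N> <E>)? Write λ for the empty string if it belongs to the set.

{q, r, s, t}

FIRST(<N>): from <N>->t we get {t}; from <N>->λ we get {λ}. So FIRST(<N>) = {λ, t}.
FIRST(<S>): from <S>-><E> s we get {q, r, s, t}; from <S>-><N> we get {λ, t}; from <S>->λ we get {λ}. So FIRST(<S>) = {λ, q, r, s, t}.
FIRST(<K>): from <K>->λ we get {λ}; from <K>->s <K> <E> s we get {s}; from <K>-><S> <K> q we get {q, r, s, t}. So FIRST(<K>) = {λ, q, r, s, t}.
FIRST(<E>): from <E>-><N> <K> <E> t we get {q, r, s, t}; from <E>->r we get {r}; from <E>->t <S> <E> v we get {t}. So FIRST(<E>) = {q, r, s, t}.
FIRST(<S> <K> <N> <E>): take FIRST of each symbol in turn, carrying on past any symbol whose FIRST contains λ; result {q, r, s, t}.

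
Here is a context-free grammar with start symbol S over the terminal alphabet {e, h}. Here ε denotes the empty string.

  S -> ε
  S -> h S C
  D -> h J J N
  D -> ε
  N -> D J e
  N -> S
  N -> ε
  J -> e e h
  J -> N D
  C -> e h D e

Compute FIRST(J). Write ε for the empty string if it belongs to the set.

{ε, e, h}

FIRST(S): from S->ε we get {ε}; from S->h S C we get {h}. So FIRST(S) = {ε, h}.
FIRST(D): from D->h J J N we get {h}; from D->ε we get {ε}. So FIRST(D) = {ε, h}.
FIRST(C): from C->e h D e we get {e}. So FIRST(C) = {e}.
FIRST(N): from N->D J e we get {e, h}; from N->S we get {ε, h}; from N->ε we get {ε}. So FIRST(N) = {ε, e, h}.
FIRST(J): from J->e e h we get {e}; from J->N D we get {ε, e, h}. So FIRST(J) = {ε, e, h}.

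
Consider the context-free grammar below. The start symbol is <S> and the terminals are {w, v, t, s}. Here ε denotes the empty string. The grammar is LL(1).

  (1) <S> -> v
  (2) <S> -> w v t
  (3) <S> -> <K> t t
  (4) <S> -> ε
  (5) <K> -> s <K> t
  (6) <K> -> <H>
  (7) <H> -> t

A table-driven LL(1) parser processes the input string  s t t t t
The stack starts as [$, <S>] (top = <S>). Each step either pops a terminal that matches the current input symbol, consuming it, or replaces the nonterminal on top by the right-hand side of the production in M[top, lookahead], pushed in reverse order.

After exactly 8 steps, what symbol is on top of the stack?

t

step 1: stack=$ <S>  input=s t t t t $  — expand <S> -> <K> t t
step 2: stack=$ t t <K>  input=s t t t t $  — expand <K> -> s <K> t
step 3: stack=$ t t t <K> s  input=s t t t t $  — match s
step 4: stack=$ t t t <K>  input=t t t t $  — expand <K> -> <H>
step 5: stack=$ t t t <H>  input=t t t t $  — expand <H> -> t
step 6: stack=$ t t t t  input=t t t t $  — match t
step 7: stack=$ t t t  input=t t t $  — match t
step 8: stack=$ t t  input=t t $  — match t
Stack after step 8: $ t (top = t).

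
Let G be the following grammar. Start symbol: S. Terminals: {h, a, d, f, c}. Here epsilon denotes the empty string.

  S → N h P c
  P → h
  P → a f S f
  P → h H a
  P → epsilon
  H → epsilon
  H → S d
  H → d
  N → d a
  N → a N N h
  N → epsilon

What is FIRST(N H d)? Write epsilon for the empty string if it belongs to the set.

FIRST(P): from P→h we get {h}; from P→a f S f we get {a}; from P→h H a we get {h}; from P→epsilon we get {epsilon}. So FIRST(P) = {epsilon, a, h}.
FIRST(N): from N→d a we get {d}; from N→a N N h we get {a}; from N→epsilon we get {epsilon}. So FIRST(N) = {epsilon, a, d}.
FIRST(S): from S→N h P c we get {a, d, h}. So FIRST(S) = {a, d, h}.
FIRST(H): from H→epsilon we get {epsilon}; from H→S d we get {a, d, h}; from H→d we get {d}. So FIRST(H) = {epsilon, a, d, h}.
FIRST(N H d): take FIRST of each symbol in turn, carrying on past any symbol whose FIRST contains epsilon; result {a, d, h}.

{a, d, h}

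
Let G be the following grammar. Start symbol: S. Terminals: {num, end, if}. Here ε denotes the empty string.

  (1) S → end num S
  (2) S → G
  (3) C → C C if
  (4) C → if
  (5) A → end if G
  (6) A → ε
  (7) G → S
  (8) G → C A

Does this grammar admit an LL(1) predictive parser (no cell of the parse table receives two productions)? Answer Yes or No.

FIRST(S) = {end, if}
FIRST(C) = {if}
FIRST(A) = {ε, end}
FIRST(G) = {end, if}
FOLLOW(S) = {$}
FOLLOW(C) = {$, end, if}
FOLLOW(A) = {$}
FOLLOW(G) = {$}
Cell M[C, if] receives both C → C C if and C → if — the grammar is not LL(1).

No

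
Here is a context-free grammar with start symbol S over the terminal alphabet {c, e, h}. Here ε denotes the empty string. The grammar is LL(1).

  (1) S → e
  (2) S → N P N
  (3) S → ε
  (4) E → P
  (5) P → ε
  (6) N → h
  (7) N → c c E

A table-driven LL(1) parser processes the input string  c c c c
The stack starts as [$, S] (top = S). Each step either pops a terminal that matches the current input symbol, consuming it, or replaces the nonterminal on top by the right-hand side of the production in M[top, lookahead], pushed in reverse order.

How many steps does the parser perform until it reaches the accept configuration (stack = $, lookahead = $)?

12

      Stack        Input      Action
   1  $ S          c c c c $  expand S → N P N
   2  $ N P N      c c c c $  expand N → c c E
   3  $ N P E c c  c c c c $  match c
   4  $ N P E c    c c c $    match c
   5  $ N P E      c c $      expand E → P
   6  $ N P P      c c $      expand P → ε
   7  $ N P        c c $      expand P → ε
   8  $ N          c c $      expand N → c c E
   9  $ E c c      c c $      match c
  10  $ E c        c $        match c
  11  $ E          $          expand E → P
  12  $ P          $          expand P → ε
Accept reached after 12 steps.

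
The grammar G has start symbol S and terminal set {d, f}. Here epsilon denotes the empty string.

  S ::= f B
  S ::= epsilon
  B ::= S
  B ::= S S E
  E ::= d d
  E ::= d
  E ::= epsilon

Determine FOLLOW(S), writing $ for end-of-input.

FIRST(S) = {epsilon, f}
FIRST(E) = {epsilon, d}
FIRST(B) = {epsilon, d, f}  (via S, S S E)
FOLLOW(S) includes $ since S is the start symbol.
FOLLOW(S): in B::=S, the suffix after S is empty, so FOLLOW(S) ⊇ FOLLOW(B) = {$, d, f}; in B::=S S E (occurrence 1), S is followed by S E with FIRST {epsilon, d, f}; in B::=S S E (occurrence 1), the suffix after S is nullable, so FOLLOW(S) ⊇ FOLLOW(B) = {$, d, f}; in B::=S S E (occurrence 2), S is followed by E with FIRST {epsilon, d}; in B::=S S E (occurrence 2), the suffix after S is nullable, so FOLLOW(S) ⊇ FOLLOW(B) = {$, d, f}. Thus FOLLOW(S) = {$, d, f}.
FOLLOW(B): in S::=f B, the suffix after B is empty, so FOLLOW(B) ⊇ FOLLOW(S) = {$, d, f}. Thus FOLLOW(B) = {$, d, f}.
FOLLOW(E): in B::=S S E, the suffix after E is empty, so FOLLOW(E) ⊇ FOLLOW(B) = {$, d, f}. Thus FOLLOW(E) = {$, d, f}.

{$, d, f}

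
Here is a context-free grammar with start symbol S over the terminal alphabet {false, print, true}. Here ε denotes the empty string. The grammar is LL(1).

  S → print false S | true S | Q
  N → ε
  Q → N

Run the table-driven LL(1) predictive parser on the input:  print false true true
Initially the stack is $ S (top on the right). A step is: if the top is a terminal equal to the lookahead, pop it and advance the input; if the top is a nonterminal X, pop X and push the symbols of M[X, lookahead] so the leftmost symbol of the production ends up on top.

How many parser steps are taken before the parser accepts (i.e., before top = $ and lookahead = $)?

step 1: stack=$ S  input=print false true true $  — expand S → print false S
step 2: stack=$ S false print  input=print false true true $  — match print
step 3: stack=$ S false  input=false true true $  — match false
step 4: stack=$ S  input=true true $  — expand S → true S
step 5: stack=$ S true  input=true true $  — match true
step 6: stack=$ S  input=true $  — expand S → true S
step 7: stack=$ S true  input=true $  — match true
step 8: stack=$ S  input=$  — expand S → Q
step 9: stack=$ Q  input=$  — expand Q → N
step 10: stack=$ N  input=$  — expand N → ε
Accept reached after 10 steps.

10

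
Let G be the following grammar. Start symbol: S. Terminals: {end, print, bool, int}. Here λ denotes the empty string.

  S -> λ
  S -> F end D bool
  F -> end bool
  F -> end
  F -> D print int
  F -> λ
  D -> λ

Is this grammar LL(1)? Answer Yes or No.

FIRST(S) = {λ, end, print}
FIRST(F) = {λ, end, print}
FIRST(D) = {λ}
FOLLOW(S) = {$}
FOLLOW(F) = {end}
FOLLOW(D) = {bool, print}
Cell M[F, end] receives both F -> end bool and F -> end and F -> λ — the grammar is not LL(1).

No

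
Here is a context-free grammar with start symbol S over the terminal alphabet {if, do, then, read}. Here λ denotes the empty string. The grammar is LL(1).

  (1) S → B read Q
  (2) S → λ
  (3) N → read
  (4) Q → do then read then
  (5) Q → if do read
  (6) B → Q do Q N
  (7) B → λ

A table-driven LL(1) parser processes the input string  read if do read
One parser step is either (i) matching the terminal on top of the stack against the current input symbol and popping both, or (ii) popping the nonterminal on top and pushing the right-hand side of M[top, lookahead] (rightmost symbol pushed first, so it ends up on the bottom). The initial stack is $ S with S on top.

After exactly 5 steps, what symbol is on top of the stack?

do

     Stack         Input              Action
  1  $ S           read if do read $  expand S → B read Q
  2  $ Q read B    read if do read $  expand B → λ
  3  $ Q read      read if do read $  match read
  4  $ Q           if do read $       expand Q → if do read
  5  $ read do if  if do read $       match if
Stack after step 5: $ read do (top = do).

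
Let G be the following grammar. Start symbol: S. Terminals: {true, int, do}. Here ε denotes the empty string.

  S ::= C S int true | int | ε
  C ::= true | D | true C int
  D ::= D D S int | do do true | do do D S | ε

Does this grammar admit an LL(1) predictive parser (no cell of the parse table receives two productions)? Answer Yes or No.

FIRST(S) = {ε, do, int, true}
FIRST(C) = {ε, do, int, true}
FIRST(D) = {ε, do, int, true}
FOLLOW(S) = {$, do, int, true}
FOLLOW(C) = {do, int, true}
FOLLOW(D) = {do, int, true}
Cell M[C, true] receives both C ::= true and C ::= D and C ::= true C int — the grammar is not LL(1).

No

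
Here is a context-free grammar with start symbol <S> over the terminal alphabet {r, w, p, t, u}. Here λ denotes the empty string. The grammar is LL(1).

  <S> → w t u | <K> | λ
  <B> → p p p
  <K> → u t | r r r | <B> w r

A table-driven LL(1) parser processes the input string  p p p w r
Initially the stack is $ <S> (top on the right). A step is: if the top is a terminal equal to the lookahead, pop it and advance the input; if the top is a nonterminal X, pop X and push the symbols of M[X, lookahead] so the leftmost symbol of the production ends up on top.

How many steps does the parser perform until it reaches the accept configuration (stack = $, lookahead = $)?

     Stack        Input        Action
  1  $ <S>        p p p w r $  expand <S> → <K>
  2  $ <K>        p p p w r $  expand <K> → <B> w r
  3  $ r w <B>    p p p w r $  expand <B> → p p p
  4  $ r w p p p  p p p w r $  match p
  5  $ r w p p    p p w r $    match p
  6  $ r w p      p w r $      match p
  7  $ r w        w r $        match w
  8  $ r          r $          match r
Accept reached after 8 steps.

8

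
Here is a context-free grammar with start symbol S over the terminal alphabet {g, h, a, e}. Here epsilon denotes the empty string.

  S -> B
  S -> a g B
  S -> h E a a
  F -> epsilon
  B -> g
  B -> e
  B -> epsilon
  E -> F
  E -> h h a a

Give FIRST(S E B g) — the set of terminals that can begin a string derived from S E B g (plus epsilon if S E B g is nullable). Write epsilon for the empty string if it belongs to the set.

{a, e, g, h}

FIRST(F) = {epsilon}
FIRST(B) = {epsilon, e, g}
FIRST(S) = {epsilon, a, e, g, h}  (via B)
FIRST(E) = {epsilon, h}  (via F)
FIRST(S E B g): take FIRST of each symbol in turn, carrying on past any symbol whose FIRST contains epsilon; result {a, e, g, h}.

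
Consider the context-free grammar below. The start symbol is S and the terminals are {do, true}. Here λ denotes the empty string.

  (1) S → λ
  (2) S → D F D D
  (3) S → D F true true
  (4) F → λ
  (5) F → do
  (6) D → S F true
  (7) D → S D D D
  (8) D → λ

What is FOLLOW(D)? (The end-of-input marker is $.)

{$, do, true}

FIRST(F): from F→λ we get {λ}; from F→do we get {do}. So FIRST(F) = {λ, do}.
FIRST(S): from S→λ we get {λ}; from S→D F D D we get {λ, do, true}; from S→D F true true we get {do, true}. So FIRST(S) = {λ, do, true}.
FIRST(D): from D→S F true we get {do, true}; from D→S D D D we get {λ, do, true}; from D→λ we get {λ}. So FIRST(D) = {λ, do, true}.
FOLLOW(S) includes $ since S is the start symbol.
FOLLOW(S): in D→S F true, S is followed by F true with FIRST {do, true}; in D→S D D D, S is followed by D D D with FIRST {λ, do, true}; in D→S D D D, the suffix after S is nullable, so FOLLOW(S) ⊇ FOLLOW(D) = {$, do, true}. Thus FOLLOW(S) = {$, do, true}.
FOLLOW(F): in S→D F D D, F is followed by D D with FIRST {λ, do, true}; in S→D F D D, the suffix after F is nullable, so FOLLOW(F) ⊇ FOLLOW(S) = {$, do, true}; in S→D F true true, F is followed by true true with FIRST {true}; in D→S F true, F is followed by true with FIRST {true}. Thus FOLLOW(F) = {$, do, true}.
FOLLOW(D): in S→D F D D (occurrence 1), D is followed by F D D with FIRST {λ, do, true}; in S→D F D D (occurrence 1), the suffix after D is nullable, so FOLLOW(D) ⊇ FOLLOW(S) = {$, do, true}; in S→D F D D (occurrence 2), D is followed by D with FIRST {λ, do, true}; in S→D F D D (occurrence 2), the suffix after D is nullable, so FOLLOW(D) ⊇ FOLLOW(S) = {$, do, true}; in S→D F D D (occurrence 3), the suffix after D is empty, so FOLLOW(D) ⊇ FOLLOW(S) = {$, do, true}; in S→D F true true, D is followed by F true true with FIRST {do, true}; in D→S D D D (occurrence 1), D is followed by D D with FIRST {λ, do, true}; in D→S D D D (occurrence 1), the suffix after D is nullable (adds nothing new); in D→S D D D (occurrence 2), D is followed by D with FIRST {λ, do, true}; in D→S D D D (occurrence 2), the suffix after D is nullable (adds nothing new); in D→S D D D (occurrence 3), the suffix after D is empty (adds nothing new). Thus FOLLOW(D) = {$, do, true}.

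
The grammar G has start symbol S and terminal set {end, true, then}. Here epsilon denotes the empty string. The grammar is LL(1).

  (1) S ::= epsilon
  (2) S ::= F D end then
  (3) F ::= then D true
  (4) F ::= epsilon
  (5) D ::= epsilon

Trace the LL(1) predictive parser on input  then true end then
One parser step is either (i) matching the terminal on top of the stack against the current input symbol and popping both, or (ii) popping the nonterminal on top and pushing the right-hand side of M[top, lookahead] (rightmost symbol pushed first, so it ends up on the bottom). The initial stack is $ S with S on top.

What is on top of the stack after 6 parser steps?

step 1: stack=$ S  input=then true end then $  — expand S ::= F D end then
step 2: stack=$ then end D F  input=then true end then $  — expand F ::= then D true
step 3: stack=$ then end D true D then  input=then true end then $  — match then
step 4: stack=$ then end D true D  input=true end then $  — expand D ::= epsilon
step 5: stack=$ then end D true  input=true end then $  — match true
step 6: stack=$ then end D  input=end then $  — expand D ::= epsilon
Stack after step 6: $ then end (top = end).

end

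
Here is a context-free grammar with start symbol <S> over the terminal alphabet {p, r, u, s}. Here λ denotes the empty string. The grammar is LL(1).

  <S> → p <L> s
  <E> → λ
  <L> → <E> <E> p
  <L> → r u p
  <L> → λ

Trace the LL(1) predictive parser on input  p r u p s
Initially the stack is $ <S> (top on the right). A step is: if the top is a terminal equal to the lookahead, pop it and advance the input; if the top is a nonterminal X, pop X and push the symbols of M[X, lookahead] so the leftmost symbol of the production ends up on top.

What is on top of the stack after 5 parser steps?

     Stack      Input        Action
  1  $ <S>      p r u p s $  expand <S> → p <L> s
  2  $ s <L> p  p r u p s $  match p
  3  $ s <L>    r u p s $    expand <L> → r u p
  4  $ s p u r  r u p s $    match r
  5  $ s p u    u p s $      match u
Stack after step 5: $ s p (top = p).

p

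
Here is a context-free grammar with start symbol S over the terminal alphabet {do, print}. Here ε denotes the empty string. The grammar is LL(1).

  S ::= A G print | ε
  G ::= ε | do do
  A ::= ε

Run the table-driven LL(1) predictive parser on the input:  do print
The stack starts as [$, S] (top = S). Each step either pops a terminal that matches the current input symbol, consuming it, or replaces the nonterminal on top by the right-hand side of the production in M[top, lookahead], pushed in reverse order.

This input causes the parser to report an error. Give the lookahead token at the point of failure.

step 1: stack=$ S  input=do print $  — expand S ::= A G print
step 2: stack=$ print G A  input=do print $  — expand A ::= ε
step 3: stack=$ print G  input=do print $  — expand G ::= do do
step 4: stack=$ print do do  input=do print $  — match do
step 5: stack=$ print do  input=print $  — error: top is terminal do but lookahead is print

print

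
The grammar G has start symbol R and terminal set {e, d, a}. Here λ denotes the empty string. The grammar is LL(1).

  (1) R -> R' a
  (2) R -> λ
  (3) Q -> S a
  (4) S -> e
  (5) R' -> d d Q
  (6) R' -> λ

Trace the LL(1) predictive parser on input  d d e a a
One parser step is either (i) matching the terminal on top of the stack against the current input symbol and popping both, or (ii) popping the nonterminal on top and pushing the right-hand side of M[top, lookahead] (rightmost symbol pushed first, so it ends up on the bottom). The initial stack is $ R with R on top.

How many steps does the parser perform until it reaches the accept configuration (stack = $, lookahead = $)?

9

step 1: stack=$ R  input=d d e a a $  — expand R -> R' a
step 2: stack=$ a R'  input=d d e a a $  — expand R' -> d d Q
step 3: stack=$ a Q d d  input=d d e a a $  — match d
step 4: stack=$ a Q d  input=d e a a $  — match d
step 5: stack=$ a Q  input=e a a $  — expand Q -> S a
step 6: stack=$ a a S  input=e a a $  — expand S -> e
step 7: stack=$ a a e  input=e a a $  — match e
step 8: stack=$ a a  input=a a $  — match a
step 9: stack=$ a  input=a $  — match a
Accept reached after 9 steps.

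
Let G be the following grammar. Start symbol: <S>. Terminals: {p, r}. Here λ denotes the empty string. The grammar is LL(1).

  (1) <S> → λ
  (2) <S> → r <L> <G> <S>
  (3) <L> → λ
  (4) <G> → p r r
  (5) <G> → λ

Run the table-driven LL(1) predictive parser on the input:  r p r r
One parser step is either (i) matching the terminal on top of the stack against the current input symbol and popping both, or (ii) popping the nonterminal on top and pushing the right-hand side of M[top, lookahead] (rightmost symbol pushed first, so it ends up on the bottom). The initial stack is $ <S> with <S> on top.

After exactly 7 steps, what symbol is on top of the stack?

     Stack            Input      Action
  1  $ <S>            r p r r $  expand <S> → r <L> <G> <S>
  2  $ <S> <G> <L> r  r p r r $  match r
  3  $ <S> <G> <L>    p r r $    expand <L> → λ
  4  $ <S> <G>        p r r $    expand <G> → p r r
  5  $ <S> r r p      p r r $    match p
  6  $ <S> r r        r r $      match r
  7  $ <S> r          r $        match r
Stack after step 7: $ <S> (top = <S>).

<S>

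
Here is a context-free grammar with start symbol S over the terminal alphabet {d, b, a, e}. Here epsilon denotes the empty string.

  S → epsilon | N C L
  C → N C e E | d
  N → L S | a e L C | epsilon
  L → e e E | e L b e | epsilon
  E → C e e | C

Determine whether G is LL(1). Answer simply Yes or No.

No

FIRST(S) = {epsilon, a, d, e}
FIRST(C) = {a, d, e}
FIRST(N) = {epsilon, a, d, e}
FIRST(L) = {epsilon, e}
FIRST(E) = {a, d, e}
FOLLOW(S) = {$, a, d, e}
FOLLOW(C) = {$, a, b, d, e}
FOLLOW(N) = {a, d, e}
FOLLOW(L) = {$, a, b, d, e}
FOLLOW(E) = {$, a, b, d, e}
Cell M[C, d] receives both C → N C e E and C → d — the grammar is not LL(1).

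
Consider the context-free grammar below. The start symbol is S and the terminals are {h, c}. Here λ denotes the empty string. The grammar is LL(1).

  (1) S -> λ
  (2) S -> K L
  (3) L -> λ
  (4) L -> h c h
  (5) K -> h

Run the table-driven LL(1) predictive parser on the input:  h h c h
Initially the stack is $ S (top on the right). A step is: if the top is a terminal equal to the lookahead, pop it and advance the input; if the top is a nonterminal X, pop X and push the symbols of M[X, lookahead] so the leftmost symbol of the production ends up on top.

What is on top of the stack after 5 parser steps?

c

     Stack    Input      Action
  1  $ S      h h c h $  expand S -> K L
  2  $ L K    h h c h $  expand K -> h
  3  $ L h    h h c h $  match h
  4  $ L      h c h $    expand L -> h c h
  5  $ h c h  h c h $    match h
Stack after step 5: $ h c (top = c).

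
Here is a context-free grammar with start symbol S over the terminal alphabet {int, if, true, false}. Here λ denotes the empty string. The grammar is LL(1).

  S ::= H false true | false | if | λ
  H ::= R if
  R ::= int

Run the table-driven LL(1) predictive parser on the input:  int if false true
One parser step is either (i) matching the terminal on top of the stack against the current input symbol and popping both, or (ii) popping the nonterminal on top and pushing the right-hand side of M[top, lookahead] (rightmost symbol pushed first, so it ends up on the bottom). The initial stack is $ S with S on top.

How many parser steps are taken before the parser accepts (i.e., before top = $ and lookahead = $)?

     Stack                Input                Action
  1  $ S                  int if false true $  expand S ::= H false true
  2  $ true false H       int if false true $  expand H ::= R if
  3  $ true false if R    int if false true $  expand R ::= int
  4  $ true false if int  int if false true $  match int
  5  $ true false if      if false true $      match if
  6  $ true false         false true $         match false
  7  $ true               true $               match true
Accept reached after 7 steps.

7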